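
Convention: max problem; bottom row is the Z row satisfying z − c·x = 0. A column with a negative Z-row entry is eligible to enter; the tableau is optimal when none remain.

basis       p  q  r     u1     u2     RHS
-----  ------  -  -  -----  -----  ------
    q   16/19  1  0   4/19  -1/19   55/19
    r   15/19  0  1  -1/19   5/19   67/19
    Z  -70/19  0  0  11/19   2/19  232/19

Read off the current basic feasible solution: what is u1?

u1 is not in the basis, so in the current basic feasible solution u1 = 0.

0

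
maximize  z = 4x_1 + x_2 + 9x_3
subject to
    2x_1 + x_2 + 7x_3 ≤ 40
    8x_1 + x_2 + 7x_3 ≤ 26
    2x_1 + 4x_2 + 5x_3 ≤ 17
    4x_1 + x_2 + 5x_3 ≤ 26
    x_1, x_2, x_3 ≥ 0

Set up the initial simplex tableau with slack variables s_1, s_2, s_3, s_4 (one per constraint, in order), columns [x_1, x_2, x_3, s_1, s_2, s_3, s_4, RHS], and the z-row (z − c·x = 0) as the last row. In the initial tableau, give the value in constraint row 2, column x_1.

8

Constraint 2 has coefficient 8 on x_1.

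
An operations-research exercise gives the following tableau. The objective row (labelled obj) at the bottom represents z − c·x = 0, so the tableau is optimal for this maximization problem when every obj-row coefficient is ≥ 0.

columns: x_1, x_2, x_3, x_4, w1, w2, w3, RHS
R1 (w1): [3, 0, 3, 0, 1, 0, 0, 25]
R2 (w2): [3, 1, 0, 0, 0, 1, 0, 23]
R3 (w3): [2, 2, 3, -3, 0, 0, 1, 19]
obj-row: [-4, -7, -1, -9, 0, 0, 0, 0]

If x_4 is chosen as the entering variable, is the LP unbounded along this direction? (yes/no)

Every constraint-row entry in column x_4 is ≤ 0, so increasing x_4 is unbounded.

yes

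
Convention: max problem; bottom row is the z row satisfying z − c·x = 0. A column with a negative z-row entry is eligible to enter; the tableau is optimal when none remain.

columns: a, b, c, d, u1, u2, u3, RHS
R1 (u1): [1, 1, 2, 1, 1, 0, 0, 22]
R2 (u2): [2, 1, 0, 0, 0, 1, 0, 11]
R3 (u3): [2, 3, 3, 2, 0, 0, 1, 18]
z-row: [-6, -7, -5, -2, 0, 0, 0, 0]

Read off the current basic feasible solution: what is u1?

u1 is basic (row 1); its value is the RHS of that row, 22.

22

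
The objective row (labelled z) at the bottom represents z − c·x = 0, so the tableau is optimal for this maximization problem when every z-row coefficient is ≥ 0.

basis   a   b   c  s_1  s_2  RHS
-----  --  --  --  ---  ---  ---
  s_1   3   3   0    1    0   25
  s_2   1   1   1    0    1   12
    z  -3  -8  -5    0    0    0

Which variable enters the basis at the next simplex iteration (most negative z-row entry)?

Negative z-row entries: a: -3, b: -8, c: -5.
The most negative is -8 in column b, so b enters.

b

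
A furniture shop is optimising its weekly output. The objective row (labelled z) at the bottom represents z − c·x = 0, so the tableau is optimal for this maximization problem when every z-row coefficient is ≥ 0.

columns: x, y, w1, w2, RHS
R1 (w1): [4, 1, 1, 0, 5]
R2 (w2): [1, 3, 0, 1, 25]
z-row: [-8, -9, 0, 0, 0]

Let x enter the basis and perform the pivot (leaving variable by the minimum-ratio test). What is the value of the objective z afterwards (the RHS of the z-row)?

10

Ratio test on column x — row 1: 5/4 = 5/4; row 2: 25/1 = 25. Minimum is 5/4 at row 1 (w1 leaves); pivot element 4.
Pivot on row 1; the z-row RHS becomes 0 − (-8)·(5/4) = 10.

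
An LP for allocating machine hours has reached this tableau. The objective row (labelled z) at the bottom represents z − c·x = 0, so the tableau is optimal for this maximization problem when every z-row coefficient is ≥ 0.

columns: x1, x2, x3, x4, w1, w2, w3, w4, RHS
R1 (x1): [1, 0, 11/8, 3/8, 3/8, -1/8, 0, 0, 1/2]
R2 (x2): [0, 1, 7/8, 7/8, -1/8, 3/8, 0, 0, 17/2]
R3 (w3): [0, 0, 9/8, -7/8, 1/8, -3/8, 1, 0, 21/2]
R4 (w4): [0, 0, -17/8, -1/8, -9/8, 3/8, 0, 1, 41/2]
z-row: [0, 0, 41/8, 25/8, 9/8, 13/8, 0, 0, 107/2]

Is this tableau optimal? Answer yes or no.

yes

Every z-row coefficient is ≥ 0, so the tableau is optimal.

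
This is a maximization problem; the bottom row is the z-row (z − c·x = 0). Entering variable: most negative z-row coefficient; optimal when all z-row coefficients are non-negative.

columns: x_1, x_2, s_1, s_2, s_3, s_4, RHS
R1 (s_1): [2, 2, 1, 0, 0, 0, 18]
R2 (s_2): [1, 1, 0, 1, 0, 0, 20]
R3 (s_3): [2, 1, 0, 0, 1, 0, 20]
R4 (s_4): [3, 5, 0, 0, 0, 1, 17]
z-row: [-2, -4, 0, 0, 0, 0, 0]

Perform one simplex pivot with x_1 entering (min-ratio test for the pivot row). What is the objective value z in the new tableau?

Ratio test on column x_1 — row 1: 18/2 = 9; row 2: 20/1 = 20; row 3: 20/2 = 10; row 4: 17/3 = 17/3. Minimum is 17/3 at row 4 (s_4 leaves); pivot element 3.
Pivot on row 4; the z-row RHS becomes 0 − (-2)·(17/3) = 34/3.

34/3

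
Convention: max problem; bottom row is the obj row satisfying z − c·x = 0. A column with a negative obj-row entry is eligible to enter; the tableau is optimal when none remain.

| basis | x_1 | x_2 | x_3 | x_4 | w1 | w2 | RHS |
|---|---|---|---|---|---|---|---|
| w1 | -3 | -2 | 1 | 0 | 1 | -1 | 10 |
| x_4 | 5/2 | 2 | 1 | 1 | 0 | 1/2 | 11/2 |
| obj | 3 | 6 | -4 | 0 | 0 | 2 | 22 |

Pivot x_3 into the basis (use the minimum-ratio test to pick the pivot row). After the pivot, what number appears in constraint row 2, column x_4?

1

Ratio test on column x_3 — row 1: 10/1 = 10; row 2: (11/2)/1 = 11/2. Minimum is 11/2 at row 2 (x_4 leaves); pivot element 1.
Divide row 2 by 1; eliminate column x_3 from the other rows.
In the new row 2, the x_4 entry is the old entry divided by the pivot: 1/1 = 1.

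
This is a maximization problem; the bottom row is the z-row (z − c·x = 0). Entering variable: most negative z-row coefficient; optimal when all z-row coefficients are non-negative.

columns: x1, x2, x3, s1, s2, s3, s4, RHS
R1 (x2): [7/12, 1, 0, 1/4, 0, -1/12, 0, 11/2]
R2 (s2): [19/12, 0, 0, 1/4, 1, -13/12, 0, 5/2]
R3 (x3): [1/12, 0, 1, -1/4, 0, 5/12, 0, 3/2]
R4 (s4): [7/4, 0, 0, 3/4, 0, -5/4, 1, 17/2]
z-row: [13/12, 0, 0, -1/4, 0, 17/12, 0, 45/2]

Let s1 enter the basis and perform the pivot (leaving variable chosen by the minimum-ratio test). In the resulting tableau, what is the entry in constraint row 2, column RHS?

Ratio test on column s1 — row 1: (11/2)/(1/4) = 22; row 2: (5/2)/(1/4) = 10; row 3: entry -1/4 ≤ 0; row 4: (17/2)/(3/4) = 34/3. Minimum is 10 at row 2 (s2 leaves); pivot element 1/4.
Divide row 2 by 1/4; eliminate column s1 from the other rows.
In the new row 2, the RHS entry is the old entry divided by the pivot: (5/2)/(1/4) = 10.

10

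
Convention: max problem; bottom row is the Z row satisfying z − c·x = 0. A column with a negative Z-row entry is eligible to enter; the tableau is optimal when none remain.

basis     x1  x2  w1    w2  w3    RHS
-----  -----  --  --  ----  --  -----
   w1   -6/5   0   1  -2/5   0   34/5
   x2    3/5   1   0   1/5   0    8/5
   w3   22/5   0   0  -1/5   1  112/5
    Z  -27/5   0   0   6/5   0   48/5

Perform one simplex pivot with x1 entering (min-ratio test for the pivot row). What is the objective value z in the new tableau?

24

Ratio test on column x1 — row 1: entry -6/5 ≤ 0; row 2: (8/5)/(3/5) = 8/3; row 3: (112/5)/(22/5) = 56/11. Minimum is 8/3 at row 2 (x2 leaves); pivot element 3/5.
Pivot on row 2; the Z-row RHS becomes 48/5 − (-27/5)·(8/3) = 24.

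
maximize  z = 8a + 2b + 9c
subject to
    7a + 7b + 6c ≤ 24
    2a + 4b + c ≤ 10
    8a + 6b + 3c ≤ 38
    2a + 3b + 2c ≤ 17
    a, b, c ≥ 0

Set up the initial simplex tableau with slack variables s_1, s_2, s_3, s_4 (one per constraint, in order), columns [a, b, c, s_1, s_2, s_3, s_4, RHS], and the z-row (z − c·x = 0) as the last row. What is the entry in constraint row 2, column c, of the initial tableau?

Constraint 2 has coefficient 1 on c.

1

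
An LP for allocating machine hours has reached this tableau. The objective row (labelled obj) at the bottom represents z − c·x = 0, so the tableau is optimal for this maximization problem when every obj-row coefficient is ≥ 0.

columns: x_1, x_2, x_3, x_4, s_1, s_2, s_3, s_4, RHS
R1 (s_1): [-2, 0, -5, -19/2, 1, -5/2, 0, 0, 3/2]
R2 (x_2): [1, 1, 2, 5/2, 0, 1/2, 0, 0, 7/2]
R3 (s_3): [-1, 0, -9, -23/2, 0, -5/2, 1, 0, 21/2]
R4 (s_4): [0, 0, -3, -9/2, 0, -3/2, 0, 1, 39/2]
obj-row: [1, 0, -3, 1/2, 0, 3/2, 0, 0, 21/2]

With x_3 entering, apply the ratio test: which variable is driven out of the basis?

Column x_3 entries and ratios — s_1: -5 ≤ 0, skip; x_2: (7/2)/2 = 7/4; s_3: -9 ≤ 0, skip; s_4: -3 ≤ 0, skip.
Smallest ratio is 7/4 in the row of x_2, so x_2 leaves.

x_2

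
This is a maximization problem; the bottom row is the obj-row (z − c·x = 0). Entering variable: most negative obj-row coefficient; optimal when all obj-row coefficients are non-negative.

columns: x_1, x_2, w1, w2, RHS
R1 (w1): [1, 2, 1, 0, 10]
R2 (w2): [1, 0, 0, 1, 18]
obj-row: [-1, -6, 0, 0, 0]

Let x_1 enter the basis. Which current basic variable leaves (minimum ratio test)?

w1

Column x_1 entries and ratios — w1: 10/1 = 10; w2: 18/1 = 18.
Smallest ratio is 10 in the row of w1, so w1 leaves.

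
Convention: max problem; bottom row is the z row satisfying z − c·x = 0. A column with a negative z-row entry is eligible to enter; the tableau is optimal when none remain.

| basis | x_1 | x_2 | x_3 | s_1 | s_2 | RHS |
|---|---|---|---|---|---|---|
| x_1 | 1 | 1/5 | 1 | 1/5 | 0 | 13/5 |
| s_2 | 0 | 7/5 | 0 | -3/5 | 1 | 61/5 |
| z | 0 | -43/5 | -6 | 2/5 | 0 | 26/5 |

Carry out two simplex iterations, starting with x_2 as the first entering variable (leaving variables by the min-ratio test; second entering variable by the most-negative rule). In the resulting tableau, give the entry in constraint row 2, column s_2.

5/7

Ratio test on column x_2 — row 1: (13/5)/(1/5) = 13; row 2: (61/5)/(7/5) = 61/7. Minimum is 61/7 at row 2 (s_2 leaves); pivot element 7/5.
Divide row 2 by 7/5; eliminate column x_2 from the other rows.
Second iteration: most negative z-row entry is -6 in column x_3, so x_3 enters.
Ratio test on column x_3 — row 1: (6/7)/1 = 6/7; row 2: entry 0 ≤ 0. Minimum is 6/7 at row 1 (x_1 leaves); pivot element 1.
Divide row 1 by 1; eliminate column x_3 from the other rows.
After both pivots, the entry at constraint row 2, column s_2 is 5/7.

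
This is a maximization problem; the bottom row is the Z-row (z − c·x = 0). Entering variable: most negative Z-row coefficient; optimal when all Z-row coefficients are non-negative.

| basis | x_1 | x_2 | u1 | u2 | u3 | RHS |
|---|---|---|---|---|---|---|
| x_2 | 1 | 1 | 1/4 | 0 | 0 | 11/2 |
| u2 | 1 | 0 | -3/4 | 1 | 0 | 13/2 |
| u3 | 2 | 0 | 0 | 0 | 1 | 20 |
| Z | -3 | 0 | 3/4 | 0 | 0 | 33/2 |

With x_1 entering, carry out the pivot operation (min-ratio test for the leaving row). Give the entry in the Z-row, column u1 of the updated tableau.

Ratio test on column x_1 — row 1: (11/2)/1 = 11/2; row 2: (13/2)/1 = 13/2; row 3: 20/2 = 10. Minimum is 11/2 at row 1 (x_2 leaves); pivot element 1.
Divide row 1 by 1; eliminate column x_1 from the other rows.
Z-row update in column u1: 3/4 − (-3)·(1/4) = 3/2.

3/2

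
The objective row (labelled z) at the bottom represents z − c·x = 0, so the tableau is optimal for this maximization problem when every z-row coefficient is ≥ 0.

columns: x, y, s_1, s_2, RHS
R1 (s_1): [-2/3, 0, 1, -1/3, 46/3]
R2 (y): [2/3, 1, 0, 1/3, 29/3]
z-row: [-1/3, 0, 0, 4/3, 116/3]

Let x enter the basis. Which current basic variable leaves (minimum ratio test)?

Column x entries and ratios — s_1: -2/3 ≤ 0, skip; y: (29/3)/(2/3) = 29/2.
Smallest ratio is 29/2 in the row of y, so y leaves.

y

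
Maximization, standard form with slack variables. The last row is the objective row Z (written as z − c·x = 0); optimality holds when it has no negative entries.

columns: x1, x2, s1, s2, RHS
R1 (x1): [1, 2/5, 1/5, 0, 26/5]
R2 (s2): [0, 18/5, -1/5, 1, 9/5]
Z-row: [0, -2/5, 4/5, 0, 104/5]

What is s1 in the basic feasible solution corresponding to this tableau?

0

s1 is not in the basis, so in the current basic feasible solution s1 = 0.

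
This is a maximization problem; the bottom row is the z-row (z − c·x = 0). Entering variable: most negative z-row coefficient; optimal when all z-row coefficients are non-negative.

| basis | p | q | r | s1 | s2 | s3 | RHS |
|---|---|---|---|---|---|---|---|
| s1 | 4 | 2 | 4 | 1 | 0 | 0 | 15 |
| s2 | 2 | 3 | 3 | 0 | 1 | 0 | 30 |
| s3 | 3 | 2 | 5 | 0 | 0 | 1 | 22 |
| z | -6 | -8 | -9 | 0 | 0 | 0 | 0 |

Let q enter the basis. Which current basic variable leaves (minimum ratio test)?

s1

Column q entries and ratios — s1: 15/2 = 15/2; s2: 30/3 = 10; s3: 22/2 = 11.
Smallest ratio is 15/2 in the row of s1, so s1 leaves.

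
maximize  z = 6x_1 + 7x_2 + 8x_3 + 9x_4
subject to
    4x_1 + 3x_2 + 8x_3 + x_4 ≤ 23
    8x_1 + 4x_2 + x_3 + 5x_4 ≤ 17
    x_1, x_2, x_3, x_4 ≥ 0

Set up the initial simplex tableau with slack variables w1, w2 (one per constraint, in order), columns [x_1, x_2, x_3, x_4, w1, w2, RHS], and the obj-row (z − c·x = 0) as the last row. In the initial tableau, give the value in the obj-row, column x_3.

The obj-row carries the negated objective coefficients: the x_3 entry is -8.

-8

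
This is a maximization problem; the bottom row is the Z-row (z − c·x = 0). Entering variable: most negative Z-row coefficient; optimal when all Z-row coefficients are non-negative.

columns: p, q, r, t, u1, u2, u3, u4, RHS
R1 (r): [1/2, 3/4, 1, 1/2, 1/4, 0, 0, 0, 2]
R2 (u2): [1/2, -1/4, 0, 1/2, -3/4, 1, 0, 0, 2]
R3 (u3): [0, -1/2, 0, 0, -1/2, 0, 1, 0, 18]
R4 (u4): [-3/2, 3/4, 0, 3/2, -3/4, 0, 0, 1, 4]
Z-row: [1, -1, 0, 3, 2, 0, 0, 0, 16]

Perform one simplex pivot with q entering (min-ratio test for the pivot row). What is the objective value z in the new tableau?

56/3

Ratio test on column q — row 1: 2/(3/4) = 8/3; row 2: entry -1/4 ≤ 0; row 3: entry -1/2 ≤ 0; row 4: 4/(3/4) = 16/3. Minimum is 8/3 at row 1 (r leaves); pivot element 3/4.
Pivot on row 1; the Z-row RHS becomes 16 − (-1)·(8/3) = 56/3.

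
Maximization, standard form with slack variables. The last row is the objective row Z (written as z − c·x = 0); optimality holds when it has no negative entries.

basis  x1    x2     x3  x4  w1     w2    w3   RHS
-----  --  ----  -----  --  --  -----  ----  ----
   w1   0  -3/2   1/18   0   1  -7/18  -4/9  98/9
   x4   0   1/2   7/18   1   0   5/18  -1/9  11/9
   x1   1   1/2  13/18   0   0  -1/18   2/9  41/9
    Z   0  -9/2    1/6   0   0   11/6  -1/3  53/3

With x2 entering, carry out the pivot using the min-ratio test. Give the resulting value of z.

86/3

Ratio test on column x2 — row 1: entry -3/2 ≤ 0; row 2: (11/9)/(1/2) = 22/9; row 3: (41/9)/(1/2) = 82/9. Minimum is 22/9 at row 2 (x4 leaves); pivot element 1/2.
Pivot on row 2; the Z-row RHS becomes 53/3 − (-9/2)·(22/9) = 86/3.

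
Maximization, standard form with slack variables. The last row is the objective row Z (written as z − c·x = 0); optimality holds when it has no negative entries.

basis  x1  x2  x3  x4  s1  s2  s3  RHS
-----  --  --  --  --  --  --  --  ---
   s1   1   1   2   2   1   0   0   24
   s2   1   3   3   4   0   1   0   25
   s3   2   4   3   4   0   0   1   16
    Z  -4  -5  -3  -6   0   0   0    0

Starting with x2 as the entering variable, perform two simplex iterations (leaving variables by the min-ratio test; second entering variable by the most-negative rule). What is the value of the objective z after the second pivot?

32

Ratio test on column x2 — row 1: 24/1 = 24; row 2: 25/3 = 25/3; row 3: 16/4 = 4. Minimum is 4 at row 3 (s3 leaves); pivot element 4.
Pivot on row 3; the Z-row RHS becomes 0 − (-5)·4 = 20.
Next entering variable (most negative Z-row entry -3/2): x1.
Ratio test on column x1 — row 1: 20/(1/2) = 40; row 2: entry -1/2 ≤ 0; row 3: 4/(1/2) = 8. Minimum is 8 at row 3 (x2 leaves); pivot element 1/2.
After the second pivot the Z-row RHS is 20 − (-3/2)·8 = 32.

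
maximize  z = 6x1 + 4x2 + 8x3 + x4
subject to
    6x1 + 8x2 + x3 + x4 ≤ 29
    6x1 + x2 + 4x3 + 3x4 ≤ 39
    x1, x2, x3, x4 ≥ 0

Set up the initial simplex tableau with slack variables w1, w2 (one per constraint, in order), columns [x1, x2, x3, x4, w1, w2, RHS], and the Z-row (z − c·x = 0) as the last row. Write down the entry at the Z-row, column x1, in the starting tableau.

-6

The Z-row carries the negated objective coefficients: the x1 entry is -6.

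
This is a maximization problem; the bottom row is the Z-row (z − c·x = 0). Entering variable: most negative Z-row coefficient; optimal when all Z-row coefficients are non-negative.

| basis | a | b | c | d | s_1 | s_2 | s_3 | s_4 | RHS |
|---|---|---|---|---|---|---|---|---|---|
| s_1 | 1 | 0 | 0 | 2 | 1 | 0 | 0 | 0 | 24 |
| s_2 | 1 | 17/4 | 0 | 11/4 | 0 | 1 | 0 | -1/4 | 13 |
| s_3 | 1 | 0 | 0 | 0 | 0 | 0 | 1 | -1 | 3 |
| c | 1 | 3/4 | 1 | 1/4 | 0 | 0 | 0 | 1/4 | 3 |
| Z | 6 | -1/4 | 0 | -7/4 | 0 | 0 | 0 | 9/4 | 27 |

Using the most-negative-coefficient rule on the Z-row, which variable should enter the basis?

Negative Z-row entries: b: -1/4, d: -7/4.
The most negative is -7/4 in column d, so d enters.

d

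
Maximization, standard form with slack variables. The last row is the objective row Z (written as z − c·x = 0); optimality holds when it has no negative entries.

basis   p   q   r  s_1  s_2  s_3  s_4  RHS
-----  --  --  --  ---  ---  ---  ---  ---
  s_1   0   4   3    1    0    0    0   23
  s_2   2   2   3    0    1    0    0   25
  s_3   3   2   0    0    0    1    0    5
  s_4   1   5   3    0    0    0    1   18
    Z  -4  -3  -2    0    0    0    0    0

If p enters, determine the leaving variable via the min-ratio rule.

Column p entries and ratios — s_1: 0 ≤ 0, skip; s_2: 25/2 = 25/2; s_3: 5/3 = 5/3; s_4: 18/1 = 18.
Smallest ratio is 5/3 in the row of s_3, so s_3 leaves.

s_3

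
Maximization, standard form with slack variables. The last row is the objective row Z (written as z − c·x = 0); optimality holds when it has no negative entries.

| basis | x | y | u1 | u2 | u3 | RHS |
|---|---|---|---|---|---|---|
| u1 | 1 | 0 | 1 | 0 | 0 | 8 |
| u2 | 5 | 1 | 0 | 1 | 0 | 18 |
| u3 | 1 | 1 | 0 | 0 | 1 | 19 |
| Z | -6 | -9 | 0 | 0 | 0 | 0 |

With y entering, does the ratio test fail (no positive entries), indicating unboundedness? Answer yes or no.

Column y has positive entries in row(s) 2, 3, so the ratio test bounds it — not unbounded.

no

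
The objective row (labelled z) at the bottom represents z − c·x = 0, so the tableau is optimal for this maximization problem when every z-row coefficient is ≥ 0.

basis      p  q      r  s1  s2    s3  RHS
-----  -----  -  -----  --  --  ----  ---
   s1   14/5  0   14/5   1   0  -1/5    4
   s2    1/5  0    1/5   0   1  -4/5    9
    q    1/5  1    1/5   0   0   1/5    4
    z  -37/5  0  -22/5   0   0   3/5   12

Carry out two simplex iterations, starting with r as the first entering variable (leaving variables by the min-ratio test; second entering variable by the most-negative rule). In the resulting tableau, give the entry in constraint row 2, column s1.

Ratio test on column r — row 1: 4/(14/5) = 10/7; row 2: 9/(1/5) = 45; row 3: 4/(1/5) = 20. Minimum is 10/7 at row 1 (s1 leaves); pivot element 14/5.
Divide row 1 by 14/5; eliminate column r from the other rows.
Second iteration: most negative z-row entry is -3 in column p, so p enters.
Ratio test on column p — row 1: (10/7)/1 = 10/7; row 2: entry 0 ≤ 0; row 3: entry 0 ≤ 0. Minimum is 10/7 at row 1 (r leaves); pivot element 1.
Divide row 1 by 1; eliminate column p from the other rows.
After both pivots, the entry at constraint row 2, column s1 is -1/14.

-1/14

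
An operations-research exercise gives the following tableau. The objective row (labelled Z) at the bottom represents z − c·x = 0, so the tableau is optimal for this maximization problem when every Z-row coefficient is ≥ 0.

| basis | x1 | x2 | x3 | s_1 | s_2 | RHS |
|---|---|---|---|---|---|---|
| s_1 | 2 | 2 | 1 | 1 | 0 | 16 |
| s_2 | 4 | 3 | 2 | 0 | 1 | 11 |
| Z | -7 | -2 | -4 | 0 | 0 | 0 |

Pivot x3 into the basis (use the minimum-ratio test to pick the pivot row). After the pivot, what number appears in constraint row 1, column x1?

0

Ratio test on column x3 — row 1: 16/1 = 16; row 2: 11/2 = 11/2. Minimum is 11/2 at row 2 (s_2 leaves); pivot element 2.
Divide row 2 by 2; eliminate column x3 from the other rows.
Row 1 update in column x1: 2 − 1·2 = 0.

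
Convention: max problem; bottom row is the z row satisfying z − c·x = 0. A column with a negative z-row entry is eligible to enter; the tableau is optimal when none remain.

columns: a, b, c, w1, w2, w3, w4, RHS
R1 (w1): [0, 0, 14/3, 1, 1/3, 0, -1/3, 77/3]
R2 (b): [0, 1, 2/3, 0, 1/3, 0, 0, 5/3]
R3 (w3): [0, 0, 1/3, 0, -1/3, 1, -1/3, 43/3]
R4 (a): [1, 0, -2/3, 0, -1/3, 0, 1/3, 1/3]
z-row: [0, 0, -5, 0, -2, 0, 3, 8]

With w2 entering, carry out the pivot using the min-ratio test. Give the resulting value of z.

Ratio test on column w2 — row 1: (77/3)/(1/3) = 77; row 2: (5/3)/(1/3) = 5; row 3: entry -1/3 ≤ 0; row 4: entry -1/3 ≤ 0. Minimum is 5 at row 2 (b leaves); pivot element 1/3.
Pivot on row 2; the z-row RHS becomes 8 − (-2)·5 = 18.

18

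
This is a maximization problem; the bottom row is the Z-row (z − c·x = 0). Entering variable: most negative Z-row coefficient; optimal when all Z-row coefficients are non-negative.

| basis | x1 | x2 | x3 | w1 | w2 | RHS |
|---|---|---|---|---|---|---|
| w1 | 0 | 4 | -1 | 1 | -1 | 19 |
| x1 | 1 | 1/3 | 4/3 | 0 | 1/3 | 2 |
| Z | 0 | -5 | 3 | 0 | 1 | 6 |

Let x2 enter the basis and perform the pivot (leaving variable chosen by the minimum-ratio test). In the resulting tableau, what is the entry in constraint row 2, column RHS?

5/12

Ratio test on column x2 — row 1: 19/4 = 19/4; row 2: 2/(1/3) = 6. Minimum is 19/4 at row 1 (w1 leaves); pivot element 4.
Divide row 1 by 4; eliminate column x2 from the other rows.
Row 2 update in column RHS: 2 − (1/3)·(19/4) = 5/12.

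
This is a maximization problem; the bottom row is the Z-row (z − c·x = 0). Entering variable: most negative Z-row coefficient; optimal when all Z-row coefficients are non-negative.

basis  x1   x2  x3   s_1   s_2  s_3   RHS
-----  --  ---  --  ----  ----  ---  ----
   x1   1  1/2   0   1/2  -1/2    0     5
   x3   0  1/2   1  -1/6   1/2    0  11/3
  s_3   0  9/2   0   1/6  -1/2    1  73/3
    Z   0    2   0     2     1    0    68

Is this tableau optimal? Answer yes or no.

Every Z-row coefficient is ≥ 0, so the tableau is optimal.

yes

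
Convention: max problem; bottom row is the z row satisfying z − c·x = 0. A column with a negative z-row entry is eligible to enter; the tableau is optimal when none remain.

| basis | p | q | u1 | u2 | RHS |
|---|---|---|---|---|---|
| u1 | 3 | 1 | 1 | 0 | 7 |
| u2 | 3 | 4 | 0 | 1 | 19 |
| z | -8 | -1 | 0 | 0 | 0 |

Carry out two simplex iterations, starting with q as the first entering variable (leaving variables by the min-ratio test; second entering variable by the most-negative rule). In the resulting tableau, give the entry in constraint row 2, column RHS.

Ratio test on column q — row 1: 7/1 = 7; row 2: 19/4 = 19/4. Minimum is 19/4 at row 2 (u2 leaves); pivot element 4.
Divide row 2 by 4; eliminate column q from the other rows.
Second iteration: most negative z-row entry is -29/4 in column p, so p enters.
Ratio test on column p — row 1: (9/4)/(9/4) = 1; row 2: (19/4)/(3/4) = 19/3. Minimum is 1 at row 1 (u1 leaves); pivot element 9/4.
Divide row 1 by 9/4; eliminate column p from the other rows.
After both pivots, the entry at constraint row 2, column RHS is 4.

4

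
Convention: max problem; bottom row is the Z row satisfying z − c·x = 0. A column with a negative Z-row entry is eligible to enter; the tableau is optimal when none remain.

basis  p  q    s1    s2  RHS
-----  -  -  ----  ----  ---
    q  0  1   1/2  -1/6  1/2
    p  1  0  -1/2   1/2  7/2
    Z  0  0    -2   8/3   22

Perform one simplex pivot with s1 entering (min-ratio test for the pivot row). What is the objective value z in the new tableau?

Ratio test on column s1 — row 1: (1/2)/(1/2) = 1; row 2: entry -1/2 ≤ 0. Minimum is 1 at row 1 (q leaves); pivot element 1/2.
Pivot on row 1; the Z-row RHS becomes 22 − (-2)·1 = 24.

24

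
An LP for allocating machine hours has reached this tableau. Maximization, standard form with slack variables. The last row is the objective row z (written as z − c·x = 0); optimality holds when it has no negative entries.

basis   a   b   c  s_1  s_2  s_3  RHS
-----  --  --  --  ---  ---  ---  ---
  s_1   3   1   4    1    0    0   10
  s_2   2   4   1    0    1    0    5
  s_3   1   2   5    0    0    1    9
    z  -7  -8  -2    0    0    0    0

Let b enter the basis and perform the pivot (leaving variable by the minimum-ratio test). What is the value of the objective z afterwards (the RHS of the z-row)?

10

Ratio test on column b — row 1: 10/1 = 10; row 2: 5/4 = 5/4; row 3: 9/2 = 9/2. Minimum is 5/4 at row 2 (s_2 leaves); pivot element 4.
Pivot on row 2; the z-row RHS becomes 0 − (-8)·(5/4) = 10.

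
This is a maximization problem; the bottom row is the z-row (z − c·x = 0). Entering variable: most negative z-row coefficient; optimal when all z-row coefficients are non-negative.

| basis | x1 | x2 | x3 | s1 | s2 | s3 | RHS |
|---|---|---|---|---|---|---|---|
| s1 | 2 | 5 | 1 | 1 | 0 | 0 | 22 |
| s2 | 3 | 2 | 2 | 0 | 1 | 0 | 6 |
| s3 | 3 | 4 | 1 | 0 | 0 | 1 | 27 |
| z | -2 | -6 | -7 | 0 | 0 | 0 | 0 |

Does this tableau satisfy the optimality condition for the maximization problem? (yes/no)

The z-row has a negative entry -7 in column x3, so it is not optimal.

no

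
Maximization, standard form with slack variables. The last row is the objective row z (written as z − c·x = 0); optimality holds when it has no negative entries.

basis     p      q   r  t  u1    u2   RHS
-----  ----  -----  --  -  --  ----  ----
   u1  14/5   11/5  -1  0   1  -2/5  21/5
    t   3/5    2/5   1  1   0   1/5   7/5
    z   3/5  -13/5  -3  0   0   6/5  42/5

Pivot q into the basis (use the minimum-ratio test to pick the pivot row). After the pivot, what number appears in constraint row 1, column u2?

-2/11

Ratio test on column q — row 1: (21/5)/(11/5) = 21/11; row 2: (7/5)/(2/5) = 7/2. Minimum is 21/11 at row 1 (u1 leaves); pivot element 11/5.
Divide row 1 by 11/5; eliminate column q from the other rows.
In the new row 1, the u2 entry is the old entry divided by the pivot: (-2/5)/(11/5) = -2/11.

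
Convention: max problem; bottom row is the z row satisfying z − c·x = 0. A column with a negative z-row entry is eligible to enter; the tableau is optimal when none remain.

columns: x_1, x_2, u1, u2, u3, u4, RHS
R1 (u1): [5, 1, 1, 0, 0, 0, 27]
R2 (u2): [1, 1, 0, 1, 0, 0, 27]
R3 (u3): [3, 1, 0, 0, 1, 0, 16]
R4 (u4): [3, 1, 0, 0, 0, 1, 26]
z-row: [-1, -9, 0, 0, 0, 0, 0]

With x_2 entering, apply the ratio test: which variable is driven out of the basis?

Column x_2 entries and ratios — u1: 27/1 = 27; u2: 27/1 = 27; u3: 16/1 = 16; u4: 26/1 = 26.
Smallest ratio is 16 in the row of u3, so u3 leaves.

u3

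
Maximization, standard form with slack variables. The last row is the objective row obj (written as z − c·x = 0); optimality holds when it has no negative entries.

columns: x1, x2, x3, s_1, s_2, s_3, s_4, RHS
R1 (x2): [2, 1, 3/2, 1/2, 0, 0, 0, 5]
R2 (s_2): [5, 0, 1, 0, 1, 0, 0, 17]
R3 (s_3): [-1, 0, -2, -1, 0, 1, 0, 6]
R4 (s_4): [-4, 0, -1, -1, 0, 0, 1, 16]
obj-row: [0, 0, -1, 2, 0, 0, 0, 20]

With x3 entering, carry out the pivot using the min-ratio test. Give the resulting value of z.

70/3

Ratio test on column x3 — row 1: 5/(3/2) = 10/3; row 2: 17/1 = 17; row 3: entry -2 ≤ 0; row 4: entry -1 ≤ 0. Minimum is 10/3 at row 1 (x2 leaves); pivot element 3/2.
Pivot on row 1; the obj-row RHS becomes 20 − (-1)·(10/3) = 70/3.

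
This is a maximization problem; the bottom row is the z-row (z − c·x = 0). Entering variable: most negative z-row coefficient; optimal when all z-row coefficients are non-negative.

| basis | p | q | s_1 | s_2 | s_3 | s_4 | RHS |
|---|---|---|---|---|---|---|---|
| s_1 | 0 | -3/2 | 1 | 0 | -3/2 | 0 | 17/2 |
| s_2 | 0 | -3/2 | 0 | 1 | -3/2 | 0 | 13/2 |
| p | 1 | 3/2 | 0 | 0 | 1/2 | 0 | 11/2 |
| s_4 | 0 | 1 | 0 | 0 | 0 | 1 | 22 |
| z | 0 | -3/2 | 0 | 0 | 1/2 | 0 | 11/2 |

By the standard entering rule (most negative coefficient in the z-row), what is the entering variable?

Negative z-row entries: q: -3/2.
The most negative is -3/2 in column q, so q enters.

q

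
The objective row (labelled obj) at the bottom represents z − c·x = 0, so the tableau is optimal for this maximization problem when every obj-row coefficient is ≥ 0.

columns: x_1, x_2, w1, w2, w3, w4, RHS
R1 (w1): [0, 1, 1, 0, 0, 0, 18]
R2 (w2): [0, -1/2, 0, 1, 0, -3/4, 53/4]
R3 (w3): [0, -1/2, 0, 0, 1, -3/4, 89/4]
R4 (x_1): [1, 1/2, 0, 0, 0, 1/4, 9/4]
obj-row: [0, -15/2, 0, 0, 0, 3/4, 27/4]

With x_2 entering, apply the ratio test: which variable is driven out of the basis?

x_1

Column x_2 entries and ratios — w1: 18/1 = 18; w2: -1/2 ≤ 0, skip; w3: -1/2 ≤ 0, skip; x_1: (9/4)/(1/2) = 9/2.
Smallest ratio is 9/2 in the row of x_1, so x_1 leaves.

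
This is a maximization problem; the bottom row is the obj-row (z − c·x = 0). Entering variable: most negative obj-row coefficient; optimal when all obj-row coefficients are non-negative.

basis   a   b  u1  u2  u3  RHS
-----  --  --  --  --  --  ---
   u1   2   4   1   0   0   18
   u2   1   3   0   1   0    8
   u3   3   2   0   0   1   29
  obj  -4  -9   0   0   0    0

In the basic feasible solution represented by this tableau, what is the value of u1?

u1 is basic (row 1); its value is the RHS of that row, 18.

18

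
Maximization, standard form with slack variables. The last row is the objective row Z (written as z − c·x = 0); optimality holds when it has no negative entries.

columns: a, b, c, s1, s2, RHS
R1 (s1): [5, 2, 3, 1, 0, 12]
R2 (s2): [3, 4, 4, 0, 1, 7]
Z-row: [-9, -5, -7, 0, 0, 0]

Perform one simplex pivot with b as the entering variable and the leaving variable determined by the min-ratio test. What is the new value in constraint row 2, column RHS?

7/4

Ratio test on column b — row 1: 12/2 = 6; row 2: 7/4 = 7/4. Minimum is 7/4 at row 2 (s2 leaves); pivot element 4.
Divide row 2 by 4; eliminate column b from the other rows.
In the new row 2, the RHS entry is the old entry divided by the pivot: 7/4 = 7/4.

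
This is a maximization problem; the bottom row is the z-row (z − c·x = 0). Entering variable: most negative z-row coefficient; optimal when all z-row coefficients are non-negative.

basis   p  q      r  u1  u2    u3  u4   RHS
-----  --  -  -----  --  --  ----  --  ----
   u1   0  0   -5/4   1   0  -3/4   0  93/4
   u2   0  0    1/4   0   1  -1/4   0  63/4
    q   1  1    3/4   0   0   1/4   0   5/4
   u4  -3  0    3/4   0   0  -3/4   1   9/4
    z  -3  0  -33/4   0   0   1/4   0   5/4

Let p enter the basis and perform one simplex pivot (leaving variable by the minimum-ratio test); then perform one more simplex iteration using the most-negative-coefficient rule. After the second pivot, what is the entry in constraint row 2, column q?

-1/3

Ratio test on column p — row 1: entry 0 ≤ 0; row 2: entry 0 ≤ 0; row 3: (5/4)/1 = 5/4; row 4: entry -3 ≤ 0. Minimum is 5/4 at row 3 (q leaves); pivot element 1.
Divide row 3 by 1; eliminate column p from the other rows.
Second iteration: most negative z-row entry is -6 in column r, so r enters.
Ratio test on column r — row 1: entry -5/4 ≤ 0; row 2: (63/4)/(1/4) = 63; row 3: (5/4)/(3/4) = 5/3; row 4: 6/3 = 2. Minimum is 5/3 at row 3 (p leaves); pivot element 3/4.
Divide row 3 by 3/4; eliminate column r from the other rows.
After both pivots, the entry at constraint row 2, column q is -1/3.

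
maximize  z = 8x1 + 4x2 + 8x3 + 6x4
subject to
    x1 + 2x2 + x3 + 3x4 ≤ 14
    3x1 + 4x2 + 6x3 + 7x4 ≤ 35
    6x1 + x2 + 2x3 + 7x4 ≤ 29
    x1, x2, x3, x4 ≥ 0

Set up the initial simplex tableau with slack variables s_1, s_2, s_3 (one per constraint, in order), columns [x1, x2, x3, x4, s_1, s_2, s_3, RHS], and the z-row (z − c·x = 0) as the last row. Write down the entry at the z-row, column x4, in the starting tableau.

The z-row carries the negated objective coefficients: the x4 entry is -6.

-6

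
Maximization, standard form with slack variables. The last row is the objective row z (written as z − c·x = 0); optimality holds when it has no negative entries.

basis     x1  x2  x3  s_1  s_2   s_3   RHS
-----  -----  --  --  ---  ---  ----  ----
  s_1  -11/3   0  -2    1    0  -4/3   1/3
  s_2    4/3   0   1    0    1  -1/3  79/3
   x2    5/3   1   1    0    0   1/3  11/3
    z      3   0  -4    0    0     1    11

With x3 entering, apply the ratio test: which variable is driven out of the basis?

Column x3 entries and ratios — s_1: -2 ≤ 0, skip; s_2: (79/3)/1 = 79/3; x2: (11/3)/1 = 11/3.
Smallest ratio is 11/3 in the row of x2, so x2 leaves.

x2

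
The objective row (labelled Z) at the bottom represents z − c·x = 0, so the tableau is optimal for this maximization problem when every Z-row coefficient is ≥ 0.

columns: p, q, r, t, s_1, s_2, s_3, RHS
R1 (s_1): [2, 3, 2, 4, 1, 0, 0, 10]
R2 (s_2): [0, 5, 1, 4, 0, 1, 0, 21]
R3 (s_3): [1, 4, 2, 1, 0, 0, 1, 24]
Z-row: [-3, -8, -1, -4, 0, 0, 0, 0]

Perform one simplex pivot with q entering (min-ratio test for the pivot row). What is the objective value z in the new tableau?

Ratio test on column q — row 1: 10/3 = 10/3; row 2: 21/5 = 21/5; row 3: 24/4 = 6. Minimum is 10/3 at row 1 (s_1 leaves); pivot element 3.
Pivot on row 1; the Z-row RHS becomes 0 − (-8)·(10/3) = 80/3.

80/3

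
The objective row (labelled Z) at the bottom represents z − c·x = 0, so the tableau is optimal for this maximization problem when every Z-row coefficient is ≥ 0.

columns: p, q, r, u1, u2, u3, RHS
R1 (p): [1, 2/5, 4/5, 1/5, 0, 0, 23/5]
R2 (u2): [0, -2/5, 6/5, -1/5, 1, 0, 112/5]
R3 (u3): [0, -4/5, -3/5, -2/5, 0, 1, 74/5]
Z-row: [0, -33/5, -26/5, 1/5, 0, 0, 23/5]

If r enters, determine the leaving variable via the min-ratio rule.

p

Column r entries and ratios — p: (23/5)/(4/5) = 23/4; u2: (112/5)/(6/5) = 56/3; u3: -3/5 ≤ 0, skip.
Smallest ratio is 23/4 in the row of p, so p leaves.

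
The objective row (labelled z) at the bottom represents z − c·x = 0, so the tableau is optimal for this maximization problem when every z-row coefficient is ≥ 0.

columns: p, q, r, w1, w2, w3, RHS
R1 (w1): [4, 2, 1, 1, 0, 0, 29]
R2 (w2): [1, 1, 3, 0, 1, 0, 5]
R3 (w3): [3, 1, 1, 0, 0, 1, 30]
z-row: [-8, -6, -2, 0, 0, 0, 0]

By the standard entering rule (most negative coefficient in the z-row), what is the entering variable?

p

Negative z-row entries: p: -8, q: -6, r: -2.
The most negative is -8 in column p, so p enters.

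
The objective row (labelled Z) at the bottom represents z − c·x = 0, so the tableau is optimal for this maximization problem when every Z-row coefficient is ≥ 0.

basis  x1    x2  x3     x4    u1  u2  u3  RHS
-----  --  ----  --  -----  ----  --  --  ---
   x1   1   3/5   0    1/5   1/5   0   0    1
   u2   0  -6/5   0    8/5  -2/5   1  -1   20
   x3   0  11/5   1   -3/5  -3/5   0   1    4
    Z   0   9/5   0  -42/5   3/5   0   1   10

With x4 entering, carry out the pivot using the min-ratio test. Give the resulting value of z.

Ratio test on column x4 — row 1: 1/(1/5) = 5; row 2: 20/(8/5) = 25/2; row 3: entry -3/5 ≤ 0. Minimum is 5 at row 1 (x1 leaves); pivot element 1/5.
Pivot on row 1; the Z-row RHS becomes 10 − (-42/5)·5 = 52.

52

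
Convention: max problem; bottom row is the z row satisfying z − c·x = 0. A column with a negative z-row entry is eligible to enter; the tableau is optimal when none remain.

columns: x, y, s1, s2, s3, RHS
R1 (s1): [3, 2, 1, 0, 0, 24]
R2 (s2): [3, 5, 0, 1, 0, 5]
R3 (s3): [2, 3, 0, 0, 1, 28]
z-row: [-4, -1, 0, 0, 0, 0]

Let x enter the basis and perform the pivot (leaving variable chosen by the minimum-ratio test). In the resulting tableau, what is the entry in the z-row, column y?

17/3

Ratio test on column x — row 1: 24/3 = 8; row 2: 5/3 = 5/3; row 3: 28/2 = 14. Minimum is 5/3 at row 2 (s2 leaves); pivot element 3.
Divide row 2 by 3; eliminate column x from the other rows.
z-row update in column y: -1 − (-4)·(5/3) = 17/3.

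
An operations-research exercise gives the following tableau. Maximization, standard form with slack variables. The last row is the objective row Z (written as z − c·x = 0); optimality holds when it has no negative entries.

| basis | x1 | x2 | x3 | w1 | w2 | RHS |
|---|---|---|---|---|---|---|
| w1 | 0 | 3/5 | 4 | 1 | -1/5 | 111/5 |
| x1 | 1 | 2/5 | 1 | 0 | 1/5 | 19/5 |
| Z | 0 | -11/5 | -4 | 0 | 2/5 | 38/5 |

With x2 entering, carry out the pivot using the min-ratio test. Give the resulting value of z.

57/2

Ratio test on column x2 — row 1: (111/5)/(3/5) = 37; row 2: (19/5)/(2/5) = 19/2. Minimum is 19/2 at row 2 (x1 leaves); pivot element 2/5.
Pivot on row 2; the Z-row RHS becomes 38/5 − (-11/5)·(19/2) = 57/2.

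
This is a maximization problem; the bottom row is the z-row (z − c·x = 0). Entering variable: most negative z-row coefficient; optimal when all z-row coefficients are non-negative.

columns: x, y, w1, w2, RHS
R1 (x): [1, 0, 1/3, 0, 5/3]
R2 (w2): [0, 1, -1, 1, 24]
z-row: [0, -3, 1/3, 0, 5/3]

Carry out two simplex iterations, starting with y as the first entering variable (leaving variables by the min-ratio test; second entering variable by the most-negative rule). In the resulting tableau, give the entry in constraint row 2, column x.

Ratio test on column y — row 1: entry 0 ≤ 0; row 2: 24/1 = 24. Minimum is 24 at row 2 (w2 leaves); pivot element 1.
Divide row 2 by 1; eliminate column y from the other rows.
Second iteration: most negative z-row entry is -8/3 in column w1, so w1 enters.
Ratio test on column w1 — row 1: (5/3)/(1/3) = 5; row 2: entry -1 ≤ 0. Minimum is 5 at row 1 (x leaves); pivot element 1/3.
Divide row 1 by 1/3; eliminate column w1 from the other rows.
After both pivots, the entry at constraint row 2, column x is 3.

3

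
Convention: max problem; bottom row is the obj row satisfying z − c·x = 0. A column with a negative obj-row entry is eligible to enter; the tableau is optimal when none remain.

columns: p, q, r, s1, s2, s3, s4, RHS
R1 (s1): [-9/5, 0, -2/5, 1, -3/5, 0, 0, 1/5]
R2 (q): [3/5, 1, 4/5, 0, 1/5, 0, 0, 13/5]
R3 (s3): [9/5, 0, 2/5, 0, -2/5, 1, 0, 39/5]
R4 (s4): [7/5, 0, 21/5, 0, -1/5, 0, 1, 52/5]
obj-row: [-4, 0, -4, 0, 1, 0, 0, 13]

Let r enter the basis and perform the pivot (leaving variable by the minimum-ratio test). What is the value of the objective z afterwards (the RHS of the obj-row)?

Ratio test on column r — row 1: entry -2/5 ≤ 0; row 2: (13/5)/(4/5) = 13/4; row 3: (39/5)/(2/5) = 39/2; row 4: (52/5)/(21/5) = 52/21. Minimum is 52/21 at row 4 (s4 leaves); pivot element 21/5.
Pivot on row 4; the obj-row RHS becomes 13 − (-4)·(52/21) = 481/21.

481/21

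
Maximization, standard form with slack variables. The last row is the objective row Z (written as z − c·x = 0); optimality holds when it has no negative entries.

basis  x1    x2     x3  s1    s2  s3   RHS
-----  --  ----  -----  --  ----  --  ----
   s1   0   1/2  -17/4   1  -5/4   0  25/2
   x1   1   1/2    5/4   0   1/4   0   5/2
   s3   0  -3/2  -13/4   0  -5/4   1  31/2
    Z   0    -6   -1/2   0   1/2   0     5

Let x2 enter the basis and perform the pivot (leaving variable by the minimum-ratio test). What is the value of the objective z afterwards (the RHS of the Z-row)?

35

Ratio test on column x2 — row 1: (25/2)/(1/2) = 25; row 2: (5/2)/(1/2) = 5; row 3: entry -3/2 ≤ 0. Minimum is 5 at row 2 (x1 leaves); pivot element 1/2.
Pivot on row 2; the Z-row RHS becomes 5 − (-6)·5 = 35.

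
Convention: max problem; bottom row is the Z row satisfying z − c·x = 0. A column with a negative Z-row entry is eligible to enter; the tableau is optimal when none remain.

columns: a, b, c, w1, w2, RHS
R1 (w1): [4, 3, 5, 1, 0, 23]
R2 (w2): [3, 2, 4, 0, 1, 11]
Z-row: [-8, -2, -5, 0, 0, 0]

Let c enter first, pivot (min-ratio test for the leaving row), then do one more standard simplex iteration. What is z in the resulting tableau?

Ratio test on column c — row 1: 23/5 = 23/5; row 2: 11/4 = 11/4. Minimum is 11/4 at row 2 (w2 leaves); pivot element 4.
Pivot on row 2; the Z-row RHS becomes 0 − (-5)·(11/4) = 55/4.
Next entering variable (most negative Z-row entry -17/4): a.
Ratio test on column a — row 1: (37/4)/(1/4) = 37; row 2: (11/4)/(3/4) = 11/3. Minimum is 11/3 at row 2 (c leaves); pivot element 3/4.
After the second pivot the Z-row RHS is 55/4 − (-17/4)·(11/3) = 88/3.

88/3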